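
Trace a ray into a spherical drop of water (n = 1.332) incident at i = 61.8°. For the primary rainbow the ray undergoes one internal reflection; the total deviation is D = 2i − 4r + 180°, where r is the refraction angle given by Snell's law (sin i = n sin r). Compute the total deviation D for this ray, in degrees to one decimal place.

sin r = sin 61.8° / 1.332 = 0.8813/1.332 = 0.6616; r = 41.43°.
D = 2·61.8° − 4·41.43° + 180° = 123.60° − 165.70° + 180° = 137.90°.

137.9°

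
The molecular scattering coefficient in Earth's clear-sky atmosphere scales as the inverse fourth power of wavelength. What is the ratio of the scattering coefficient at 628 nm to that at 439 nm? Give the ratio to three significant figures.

0.239

Rayleigh scattering ∝ λ⁻⁴, so the ratio of coefficients is the inverse fourth power of the wavelength ratio.
σ(628)/σ(439) = (439/628)⁴ = (0.6990)⁴ = 0.2388.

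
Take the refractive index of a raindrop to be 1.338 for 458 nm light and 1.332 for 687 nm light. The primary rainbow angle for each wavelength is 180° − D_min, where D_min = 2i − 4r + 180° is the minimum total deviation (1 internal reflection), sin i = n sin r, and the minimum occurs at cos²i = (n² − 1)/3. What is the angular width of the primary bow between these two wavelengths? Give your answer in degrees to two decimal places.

0.87°

At 458 nm (n = 1.338): cos²i = 0.26341 → i = 59.120°, r = 39.899°, D_min = 138.643°, rainbow angle = 41.357°.
At 687 nm (n = 1.332): cos²i = 0.25807 → i = 59.469°, r = 40.290°, D_min = 137.776°, rainbow angle = 42.224°.
Angular width = |41.357° − 42.224°| = 0.867°.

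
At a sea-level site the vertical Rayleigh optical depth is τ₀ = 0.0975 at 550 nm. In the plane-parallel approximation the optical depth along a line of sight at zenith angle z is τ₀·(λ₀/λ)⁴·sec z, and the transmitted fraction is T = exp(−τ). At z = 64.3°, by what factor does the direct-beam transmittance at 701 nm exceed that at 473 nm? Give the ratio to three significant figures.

1.39

Airmass: sec 64.3° = 2.3060.
τ(701 nm) = 0.0975 × (550/701)⁴ × 2.3060 = 0.0975 × 0.3789 × 2.3060 = 0.0852.
τ(473 nm) = 0.0975 × (550/473)⁴ × 2.3060 = 0.0975 × 1.8281 × 2.3060 = 0.4110.
T(701)/T(473) = exp(τ_B − τ_A) = exp(0.3258) = 1.3852.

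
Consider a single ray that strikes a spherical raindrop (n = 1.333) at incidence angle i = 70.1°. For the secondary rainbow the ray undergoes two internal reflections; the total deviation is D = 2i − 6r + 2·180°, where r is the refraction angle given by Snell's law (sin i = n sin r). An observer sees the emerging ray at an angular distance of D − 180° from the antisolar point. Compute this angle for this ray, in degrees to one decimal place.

sin r = sin 70.1° / 1.333 = 0.9403/1.333 = 0.7054; r = 44.86°.
D = 2·70.1° − 6·44.86° + 2·180° = 140.20° − 269.17° + 360° = 231.03°.
Angle from antisolar point = D − 180° = 51.03°.

51.0°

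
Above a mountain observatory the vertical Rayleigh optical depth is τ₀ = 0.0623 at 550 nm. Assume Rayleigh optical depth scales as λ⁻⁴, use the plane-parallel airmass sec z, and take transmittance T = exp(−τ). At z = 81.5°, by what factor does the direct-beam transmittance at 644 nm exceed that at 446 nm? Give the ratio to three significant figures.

Airmass: sec 81.5° = 6.7655.
τ(644 nm) = 0.0623 × (550/644)⁴ × 6.7655 = 0.0623 × 0.5320 × 6.7655 = 0.2242.
τ(446 nm) = 0.0623 × (550/446)⁴ × 6.7655 = 0.0623 × 2.3127 × 6.7655 = 0.9748.
T(644)/T(446) = exp(τ_B − τ_A) = exp(0.7505) = 2.1181.

2.12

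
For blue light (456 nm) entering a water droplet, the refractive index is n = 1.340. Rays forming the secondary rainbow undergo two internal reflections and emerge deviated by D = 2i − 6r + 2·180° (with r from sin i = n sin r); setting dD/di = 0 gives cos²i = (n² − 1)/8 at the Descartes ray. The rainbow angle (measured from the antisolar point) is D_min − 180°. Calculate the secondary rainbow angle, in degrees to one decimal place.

52.7°

cos²i = (1.79560 − 1)/8 = 0.09945; i = arccos(0.31536) = 71.618°.
sin r = sin 71.618°/1.340 = 0.70819; r = 45.088°.
D_min = 2·71.618° − 6·45.088° + 360° = 232.709°.
Rainbow angle = D_min − 180° = 52.709°.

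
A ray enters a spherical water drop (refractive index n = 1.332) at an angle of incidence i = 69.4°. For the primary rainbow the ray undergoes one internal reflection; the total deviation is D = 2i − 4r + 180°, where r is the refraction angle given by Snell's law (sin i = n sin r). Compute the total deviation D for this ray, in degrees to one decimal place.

140.2°

sin r = sin 69.4° / 1.332 = 0.9361/1.332 = 0.7027; r = 44.65°.
D = 2·69.4° − 4·44.65° + 180° = 138.80° − 178.59° + 180° = 140.21°.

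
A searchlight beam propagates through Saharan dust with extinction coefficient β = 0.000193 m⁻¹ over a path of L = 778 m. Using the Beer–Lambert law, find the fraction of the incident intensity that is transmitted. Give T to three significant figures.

τ = β·L = 0.000193 × 778 = 0.1502.
T = exp(−0.1502) = 0.8606.

0.861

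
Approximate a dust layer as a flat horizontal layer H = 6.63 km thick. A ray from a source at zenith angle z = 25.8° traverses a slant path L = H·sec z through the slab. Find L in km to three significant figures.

sec z = 1/cos 25.8° = 1.1107.
L = 6.63 × 1.1107 = 7.364 km.

7.36 km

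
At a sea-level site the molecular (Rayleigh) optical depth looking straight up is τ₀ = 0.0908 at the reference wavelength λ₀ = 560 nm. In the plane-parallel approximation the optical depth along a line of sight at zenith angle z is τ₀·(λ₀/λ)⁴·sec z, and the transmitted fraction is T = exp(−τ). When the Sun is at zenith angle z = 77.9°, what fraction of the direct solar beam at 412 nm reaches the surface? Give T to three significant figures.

0.228

sec 77.9° = 4.7706.
τ = 0.0908 × (560/412)⁴ × 4.7706 = 0.0908 × 3.4132 × 4.7706 = 1.4785.
T = exp(−1.4785) = 0.2280.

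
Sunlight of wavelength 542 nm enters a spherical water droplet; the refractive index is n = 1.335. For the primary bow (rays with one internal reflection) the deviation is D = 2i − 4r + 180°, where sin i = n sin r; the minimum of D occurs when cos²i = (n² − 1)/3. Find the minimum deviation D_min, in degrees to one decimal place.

138.2°

cos²i = (1.78222 − 1)/3 = 0.26074; i = arccos(0.51063) = 59.294°.
sin r = sin 59.294°/1.335 = 0.64405; r = 40.094°.
D_min = 2·59.294° − 4·40.094° + 180° = 138.212°.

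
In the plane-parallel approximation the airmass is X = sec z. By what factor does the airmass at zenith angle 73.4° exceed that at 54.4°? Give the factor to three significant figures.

X(73.4°)/X(54.4°) = sec 73.4° / sec 54.4° = cos 54.4° / cos 73.4° = 0.5821/0.2857 = 2.0376.

2.04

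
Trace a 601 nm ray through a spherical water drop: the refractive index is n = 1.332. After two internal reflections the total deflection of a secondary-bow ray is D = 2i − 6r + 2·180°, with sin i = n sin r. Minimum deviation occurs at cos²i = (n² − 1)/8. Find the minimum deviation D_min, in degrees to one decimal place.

230.6°

cos²i = (1.77422 − 1)/8 = 0.09678; i = arccos(0.31109) = 71.875°.
sin r = sin 71.875°/1.332 = 0.71350; r = 45.520°.
D_min = 2·71.875° − 6·45.520° + 360° = 230.628°.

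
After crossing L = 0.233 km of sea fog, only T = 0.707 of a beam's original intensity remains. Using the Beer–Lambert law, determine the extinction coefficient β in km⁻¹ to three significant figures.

1.49 km⁻¹

Beer–Lambert: T = exp(−βL) ⇒ β = −ln(T)/L = −ln(0.707)/0.233 = 0.3467/0.233 = 1.488 km⁻¹.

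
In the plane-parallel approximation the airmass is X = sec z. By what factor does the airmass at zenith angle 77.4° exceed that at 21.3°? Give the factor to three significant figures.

X(77.4°)/X(21.3°) = sec 77.4° / sec 21.3° = cos 21.3° / cos 77.4° = 0.9317/0.2181 = 4.2710.

4.27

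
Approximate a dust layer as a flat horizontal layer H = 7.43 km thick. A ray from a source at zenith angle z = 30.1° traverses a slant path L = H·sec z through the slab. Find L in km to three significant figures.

8.59 km

sec z = 1/cos 30.1° = 1.1559.
L = 7.43 × 1.1559 = 8.588 km.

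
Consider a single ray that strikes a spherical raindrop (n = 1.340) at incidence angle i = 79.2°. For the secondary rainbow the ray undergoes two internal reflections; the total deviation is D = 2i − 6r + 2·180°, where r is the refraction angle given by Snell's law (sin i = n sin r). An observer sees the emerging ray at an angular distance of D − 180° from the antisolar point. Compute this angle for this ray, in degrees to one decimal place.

55.5°

sin r = sin 79.2° / 1.340 = 0.9823/1.340 = 0.7331; r = 47.14°.
D = 2·79.2° − 6·47.14° + 2·180° = 158.40° − 282.86° + 360° = 235.54°.
Angle from antisolar point = D − 180° = 55.54°.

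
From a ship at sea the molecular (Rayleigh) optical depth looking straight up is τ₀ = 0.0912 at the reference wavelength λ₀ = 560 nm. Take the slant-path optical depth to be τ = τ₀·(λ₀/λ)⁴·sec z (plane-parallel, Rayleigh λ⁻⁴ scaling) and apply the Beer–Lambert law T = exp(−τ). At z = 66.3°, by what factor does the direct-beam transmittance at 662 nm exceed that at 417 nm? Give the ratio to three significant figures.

1.86

Airmass: sec 66.3° = 2.4879.
τ(662 nm) = 0.0912 × (560/662)⁴ × 2.4879 = 0.0912 × 0.5121 × 2.4879 = 0.1162.
τ(417 nm) = 0.0912 × (560/417)⁴ × 2.4879 = 0.0912 × 3.2524 × 2.4879 = 0.7380.
T(662)/T(417) = exp(τ_B − τ_A) = exp(0.6218) = 1.8622.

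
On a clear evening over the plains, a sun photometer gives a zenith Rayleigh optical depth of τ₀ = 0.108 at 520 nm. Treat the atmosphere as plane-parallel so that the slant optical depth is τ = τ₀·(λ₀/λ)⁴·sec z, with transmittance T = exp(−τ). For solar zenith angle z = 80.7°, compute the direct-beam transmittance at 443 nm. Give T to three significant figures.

sec 80.7° = 6.1880.
τ = 0.108 × (520/443)⁴ × 6.1880 = 0.108 × 1.8984 × 6.1880 = 1.2687.
T = exp(−1.2687) = 0.2812.

0.281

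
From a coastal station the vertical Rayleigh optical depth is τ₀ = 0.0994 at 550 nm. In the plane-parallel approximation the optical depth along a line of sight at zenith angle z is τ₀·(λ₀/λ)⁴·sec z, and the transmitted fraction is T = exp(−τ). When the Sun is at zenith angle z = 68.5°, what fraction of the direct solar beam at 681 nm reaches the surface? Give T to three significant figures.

sec 68.5° = 2.7285.
τ = 0.0994 × (550/681)⁴ × 2.7285 = 0.0994 × 0.4255 × 2.7285 = 0.1154.
T = exp(−0.1154) = 0.8910.

0.891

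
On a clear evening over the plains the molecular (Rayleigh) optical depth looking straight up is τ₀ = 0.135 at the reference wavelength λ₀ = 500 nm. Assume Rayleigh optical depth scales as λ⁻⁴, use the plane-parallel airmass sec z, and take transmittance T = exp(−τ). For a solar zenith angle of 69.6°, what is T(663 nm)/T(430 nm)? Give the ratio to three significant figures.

Airmass: sec 69.6° = 2.8688.
τ(663 nm) = 0.135 × (500/663)⁴ × 2.8688 = 0.135 × 0.3235 × 2.8688 = 0.1253.
τ(430 nm) = 0.135 × (500/430)⁴ × 2.8688 = 0.135 × 1.8281 × 2.8688 = 0.7080.
T(663)/T(430) = exp(τ_B − τ_A) = exp(0.5827) = 1.7910.

1.79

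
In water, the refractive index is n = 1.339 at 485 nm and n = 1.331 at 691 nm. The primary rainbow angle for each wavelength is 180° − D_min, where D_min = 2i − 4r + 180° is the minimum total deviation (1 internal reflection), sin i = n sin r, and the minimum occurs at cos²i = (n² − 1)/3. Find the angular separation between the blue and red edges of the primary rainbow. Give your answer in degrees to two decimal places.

At 485 nm (n = 1.339): cos²i = 0.26431 → i = 59.062°, r = 39.834°, D_min = 138.786°, rainbow angle = 41.214°.
At 691 nm (n = 1.331): cos²i = 0.25719 → i = 59.527°, r = 40.356°, D_min = 137.630°, rainbow angle = 42.370°.
Angular width = |41.214° − 42.370°| = 1.156°.

1.16°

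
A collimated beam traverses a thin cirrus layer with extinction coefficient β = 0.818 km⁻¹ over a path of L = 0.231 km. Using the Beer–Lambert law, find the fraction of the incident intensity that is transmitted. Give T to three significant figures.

τ = β·L = 0.818 × 0.231 = 0.1890.
T = exp(−0.1890) = 0.8278.

0.828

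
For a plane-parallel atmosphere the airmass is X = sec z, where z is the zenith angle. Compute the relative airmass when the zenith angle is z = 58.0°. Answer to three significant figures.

1.89

X = sec z = 1/cos 58.0° = 1/0.5299 = 1.8871.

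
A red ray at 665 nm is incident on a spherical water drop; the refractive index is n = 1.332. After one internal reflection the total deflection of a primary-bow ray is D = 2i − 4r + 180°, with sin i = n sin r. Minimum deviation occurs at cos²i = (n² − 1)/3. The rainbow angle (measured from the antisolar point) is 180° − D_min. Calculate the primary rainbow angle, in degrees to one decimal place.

42.2°

cos²i = (1.77422 − 1)/3 = 0.25807; i = arccos(0.50801) = 59.469°.
sin r = sin 59.469°/1.332 = 0.64666; r = 40.290°.
D_min = 2·59.469° − 4·40.290° + 180° = 137.776°.
Rainbow angle = 180° − D_min = 42.224°.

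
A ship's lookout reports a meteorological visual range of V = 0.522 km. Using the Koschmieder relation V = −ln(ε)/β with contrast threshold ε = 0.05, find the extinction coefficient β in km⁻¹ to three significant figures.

β = −ln(0.05) / V = 2.996 / 0.522 = 5.7390 km⁻¹.

5.74 km⁻¹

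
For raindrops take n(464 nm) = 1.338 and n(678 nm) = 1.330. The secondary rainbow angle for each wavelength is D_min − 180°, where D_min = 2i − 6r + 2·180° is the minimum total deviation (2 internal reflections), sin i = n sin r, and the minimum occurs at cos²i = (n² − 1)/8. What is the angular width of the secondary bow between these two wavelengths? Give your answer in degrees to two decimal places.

At 464 nm (n = 1.338): cos²i = 0.09878 → i = 71.682°, r = 45.195°, D_min = 232.193°, rainbow angle = 52.193°.
At 678 nm (n = 1.330): cos²i = 0.09611 → i = 71.940°, r = 45.630°, D_min = 230.101°, rainbow angle = 50.101°.
Angular width = |52.193° − 50.101°| = 2.092°.

2.09°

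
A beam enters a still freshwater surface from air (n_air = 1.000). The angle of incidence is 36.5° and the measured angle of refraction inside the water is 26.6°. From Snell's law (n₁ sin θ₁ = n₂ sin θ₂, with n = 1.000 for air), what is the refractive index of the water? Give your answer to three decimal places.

1.328

n = sin θ_i / sin θ_r = sin 36.5° / sin 26.6° = 0.5948 / 0.4478 = 1.3284.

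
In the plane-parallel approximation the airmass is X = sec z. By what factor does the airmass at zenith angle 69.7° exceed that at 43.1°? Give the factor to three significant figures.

X(69.7°)/X(43.1°) = sec 69.7° / sec 43.1° = cos 43.1° / cos 69.7° = 0.7302/0.3469 = 2.1046.

2.10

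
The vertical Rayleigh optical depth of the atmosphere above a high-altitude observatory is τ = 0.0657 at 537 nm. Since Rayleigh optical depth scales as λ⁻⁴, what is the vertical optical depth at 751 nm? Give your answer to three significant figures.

τ(751 nm) = τ(537 nm) × (537/751)⁴ = 0.0657 × (0.7150)⁴ = 0.0657 × 0.2614 = 0.0172.

0.0172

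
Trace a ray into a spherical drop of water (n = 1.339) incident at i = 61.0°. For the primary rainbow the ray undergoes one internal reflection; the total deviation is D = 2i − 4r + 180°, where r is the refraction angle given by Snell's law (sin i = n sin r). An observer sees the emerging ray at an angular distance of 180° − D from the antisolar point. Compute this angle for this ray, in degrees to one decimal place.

41.1°

sin r = sin 61.0° / 1.339 = 0.8746/1.339 = 0.6532; r = 40.78°.
D = 2·61.0° − 4·40.78° + 180° = 122.00° − 163.13° + 180° = 138.87°.
Angle from antisolar point = 180° − D = 41.13°.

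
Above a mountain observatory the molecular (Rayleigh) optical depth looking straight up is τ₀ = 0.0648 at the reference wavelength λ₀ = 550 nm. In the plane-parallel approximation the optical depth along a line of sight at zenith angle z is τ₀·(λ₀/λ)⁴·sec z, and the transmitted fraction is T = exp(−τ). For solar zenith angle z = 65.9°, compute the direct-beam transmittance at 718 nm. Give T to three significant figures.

sec 65.9° = 2.4490.
τ = 0.0648 × (550/718)⁴ × 2.4490 = 0.0648 × 0.3443 × 2.4490 = 0.0546.
T = exp(−0.0546) = 0.9468.

0.947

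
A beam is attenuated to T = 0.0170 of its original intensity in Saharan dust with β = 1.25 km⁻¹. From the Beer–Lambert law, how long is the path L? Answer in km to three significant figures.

Beer–Lambert: T = exp(−βL) ⇒ L = −ln(T)/β = −ln(0.0170)/1.25 = 4.0745/1.25 = 3.26 km.

3.26 km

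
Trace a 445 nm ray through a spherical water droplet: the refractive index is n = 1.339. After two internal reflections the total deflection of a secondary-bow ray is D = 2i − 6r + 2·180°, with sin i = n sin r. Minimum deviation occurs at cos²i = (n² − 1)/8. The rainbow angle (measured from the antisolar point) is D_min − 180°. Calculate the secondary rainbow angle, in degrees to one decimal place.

cos²i = (1.79292 − 1)/8 = 0.09912; i = arccos(0.31483) = 71.650°.
sin r = sin 71.650°/1.339 = 0.70885; r = 45.141°.
D_min = 2·71.650° − 6·45.141° + 360° = 232.451°.
Rainbow angle = D_min − 180° = 52.451°.

52.5°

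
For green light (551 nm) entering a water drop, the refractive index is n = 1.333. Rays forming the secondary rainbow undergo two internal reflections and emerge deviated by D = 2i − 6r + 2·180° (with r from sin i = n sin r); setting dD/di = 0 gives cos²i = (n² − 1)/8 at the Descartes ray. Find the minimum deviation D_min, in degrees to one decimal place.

cos²i = (1.77689 − 1)/8 = 0.09711; i = arccos(0.31163) = 71.843°.
sin r = sin 71.843°/1.333 = 0.71283; r = 45.466°.
D_min = 2·71.843° − 6·45.466° + 360° = 230.891°.

230.9°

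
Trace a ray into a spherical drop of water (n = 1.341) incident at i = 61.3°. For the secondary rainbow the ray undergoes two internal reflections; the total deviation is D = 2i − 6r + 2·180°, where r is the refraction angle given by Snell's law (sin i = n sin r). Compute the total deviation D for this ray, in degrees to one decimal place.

sin r = sin 61.3° / 1.341 = 0.8771/1.341 = 0.6541; r = 40.85°.
D = 2·61.3° − 6·40.85° + 2·180° = 122.60° − 245.11° + 360° = 237.49°.

237.5°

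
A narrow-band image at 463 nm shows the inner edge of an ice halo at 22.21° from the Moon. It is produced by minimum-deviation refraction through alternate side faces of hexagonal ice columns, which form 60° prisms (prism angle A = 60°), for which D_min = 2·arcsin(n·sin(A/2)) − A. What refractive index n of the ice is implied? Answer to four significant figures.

1.315

Rearranging: n = sin((D_min + A)/2) / sin(A/2).
(D_min + A)/2 = (22.21° + 60°)/2 = 41.105°.
n = sin 41.105° / sin 30° = 0.6574 / 0.5000 = 1.3149.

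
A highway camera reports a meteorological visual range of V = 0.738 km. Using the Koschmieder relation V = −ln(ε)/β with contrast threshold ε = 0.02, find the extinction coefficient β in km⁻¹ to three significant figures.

5.30 km⁻¹

β = −ln(0.02) / V = 3.912 / 0.738 = 5.3008 km⁻¹.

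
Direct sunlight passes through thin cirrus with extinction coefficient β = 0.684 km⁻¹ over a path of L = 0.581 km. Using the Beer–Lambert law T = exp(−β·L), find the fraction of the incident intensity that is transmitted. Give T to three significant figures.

τ = β·L = 0.684 × 0.581 = 0.3974.
T = exp(−0.3974) = 0.6721.

0.672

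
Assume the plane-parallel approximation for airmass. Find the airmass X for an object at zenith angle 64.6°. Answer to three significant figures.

2.33

X = sec z = 1/cos 64.6° = 1/0.4289 = 2.3314.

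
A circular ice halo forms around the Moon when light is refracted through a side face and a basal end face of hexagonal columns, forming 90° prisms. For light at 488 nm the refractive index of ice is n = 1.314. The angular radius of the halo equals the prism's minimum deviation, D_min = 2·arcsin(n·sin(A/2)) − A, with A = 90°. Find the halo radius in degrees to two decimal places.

46.60°

n·sin(A/2) = 1.314 × sin 45° = 1.314 × 0.7071 = 0.9291.
D_min = 2·arcsin(0.9291) − 90° = 2 × 68.301° − 90° = 46.602°.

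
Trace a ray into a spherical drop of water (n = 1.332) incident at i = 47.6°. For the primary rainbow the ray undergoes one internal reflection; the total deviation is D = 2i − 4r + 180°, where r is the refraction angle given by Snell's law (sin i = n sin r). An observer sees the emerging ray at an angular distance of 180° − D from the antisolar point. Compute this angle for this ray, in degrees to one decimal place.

39.5°

sin r = sin 47.6° / 1.332 = 0.7385/1.332 = 0.5544; r = 33.67°.
D = 2·47.6° − 4·33.67° + 180° = 95.20° − 134.68° + 180° = 140.52°.
Angle from antisolar point = 180° − D = 39.48°.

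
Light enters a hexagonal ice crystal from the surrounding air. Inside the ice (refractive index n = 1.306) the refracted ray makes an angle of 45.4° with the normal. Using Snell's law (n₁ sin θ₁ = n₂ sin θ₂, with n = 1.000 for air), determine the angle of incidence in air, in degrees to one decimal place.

Snell: sin θ_i = n · sin θ_r = 1.306 × sin 45.4° = 1.306 × 0.7120 = 0.9299.
θ_i = arcsin(0.9299) = 68.42°.

68.4°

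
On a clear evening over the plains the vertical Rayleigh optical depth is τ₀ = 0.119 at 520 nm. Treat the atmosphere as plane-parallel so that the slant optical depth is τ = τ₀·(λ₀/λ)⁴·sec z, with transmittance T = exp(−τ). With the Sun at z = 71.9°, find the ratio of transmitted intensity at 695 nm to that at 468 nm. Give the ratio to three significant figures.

Airmass: sec 71.9° = 3.2188.
τ(695 nm) = 0.119 × (520/695)⁴ × 3.2188 = 0.119 × 0.3134 × 3.2188 = 0.1200.
τ(468 nm) = 0.119 × (520/468)⁴ × 3.2188 = 0.119 × 1.5242 × 3.2188 = 0.5838.
T(695)/T(468) = exp(τ_B − τ_A) = exp(0.4638) = 1.5901.

1.59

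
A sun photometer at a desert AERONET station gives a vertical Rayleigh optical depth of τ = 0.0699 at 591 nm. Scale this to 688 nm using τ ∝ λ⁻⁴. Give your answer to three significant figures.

τ(688 nm) = τ(591 nm) × (591/688)⁴ = 0.0699 × (0.8590)⁴ = 0.0699 × 0.5445 = 0.0381.

0.0381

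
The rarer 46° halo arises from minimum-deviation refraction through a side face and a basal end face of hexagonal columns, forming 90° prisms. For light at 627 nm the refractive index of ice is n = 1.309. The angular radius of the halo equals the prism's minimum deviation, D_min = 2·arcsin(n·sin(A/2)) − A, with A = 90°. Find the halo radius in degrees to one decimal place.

45.5°

n·sin(A/2) = 1.309 × sin 45° = 1.309 × 0.7071 = 0.9256.
D_min = 2·arcsin(0.9256) − 90° = 2 × 67.759° − 90° = 45.519°.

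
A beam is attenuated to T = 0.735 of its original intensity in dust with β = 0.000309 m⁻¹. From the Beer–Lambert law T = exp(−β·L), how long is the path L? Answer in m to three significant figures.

Beer–Lambert: T = exp(−βL) ⇒ L = −ln(T)/β = −ln(0.735)/0.000309 = 0.3079/0.000309 = 996.4 m.

996 m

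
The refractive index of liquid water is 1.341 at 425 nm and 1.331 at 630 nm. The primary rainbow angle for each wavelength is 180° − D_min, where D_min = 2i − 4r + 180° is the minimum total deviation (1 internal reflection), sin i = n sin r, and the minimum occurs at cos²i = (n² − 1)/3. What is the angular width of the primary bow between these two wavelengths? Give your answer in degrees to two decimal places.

1.44°

At 425 nm (n = 1.341): cos²i = 0.26609 → i = 58.946°, r = 39.705°, D_min = 139.071°, rainbow angle = 40.929°.
At 630 nm (n = 1.331): cos²i = 0.25719 → i = 59.527°, r = 40.356°, D_min = 137.630°, rainbow angle = 42.370°.
Angular width = |40.929° − 42.370°| = 1.441°.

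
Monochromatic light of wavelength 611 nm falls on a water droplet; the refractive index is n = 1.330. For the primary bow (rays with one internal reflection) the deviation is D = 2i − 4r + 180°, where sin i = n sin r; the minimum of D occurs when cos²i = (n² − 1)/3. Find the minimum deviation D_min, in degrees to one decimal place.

cos²i = (1.76890 − 1)/3 = 0.25630; i = arccos(0.50626) = 59.585°.
sin r = sin 59.585°/1.330 = 0.64841; r = 40.422°.
D_min = 2·59.585° − 4·40.422° + 180° = 137.484°.

137.5°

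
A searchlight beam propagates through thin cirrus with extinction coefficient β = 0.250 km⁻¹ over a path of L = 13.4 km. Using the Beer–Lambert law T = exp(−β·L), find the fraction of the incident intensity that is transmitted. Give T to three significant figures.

0.0351

τ = β·L = 0.250 × 13.4 = 3.3500.
T = exp(−3.3500) = 0.0351.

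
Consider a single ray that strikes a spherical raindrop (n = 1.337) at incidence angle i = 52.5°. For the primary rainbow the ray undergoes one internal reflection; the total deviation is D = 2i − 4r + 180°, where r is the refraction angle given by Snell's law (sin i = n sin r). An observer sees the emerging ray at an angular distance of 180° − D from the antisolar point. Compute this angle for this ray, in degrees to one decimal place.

40.6°

sin r = sin 52.5° / 1.337 = 0.7934/1.337 = 0.5934; r = 36.40°.
D = 2·52.5° − 4·36.40° + 180° = 105.00° − 145.59° + 180° = 139.41°.
Angle from antisolar point = 180° − D = 40.59°.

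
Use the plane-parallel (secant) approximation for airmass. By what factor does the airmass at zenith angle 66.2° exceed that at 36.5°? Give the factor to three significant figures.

1.99

X(66.2°)/X(36.5°) = sec 66.2° / sec 36.5° = cos 36.5° / cos 66.2° = 0.8039/0.4035 = 1.9920.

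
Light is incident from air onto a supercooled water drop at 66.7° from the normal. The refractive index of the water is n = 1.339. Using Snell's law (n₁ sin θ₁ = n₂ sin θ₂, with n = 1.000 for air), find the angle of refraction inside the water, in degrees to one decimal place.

Snell: sin θ_r = sin θ_i / n = sin 66.7° / 1.339 = 0.9184 / 1.339 = 0.6859.
θ_r = arcsin(0.6859) = 43.31°.

43.3°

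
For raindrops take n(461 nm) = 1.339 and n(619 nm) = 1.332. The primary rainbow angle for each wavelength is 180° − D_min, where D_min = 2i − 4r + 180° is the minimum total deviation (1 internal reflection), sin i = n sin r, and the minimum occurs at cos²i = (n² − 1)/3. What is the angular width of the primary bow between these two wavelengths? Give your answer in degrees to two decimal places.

At 461 nm (n = 1.339): cos²i = 0.26431 → i = 59.062°, r = 39.834°, D_min = 138.786°, rainbow angle = 41.214°.
At 619 nm (n = 1.332): cos²i = 0.25807 → i = 59.469°, r = 40.290°, D_min = 137.776°, rainbow angle = 42.224°.
Angular width = |41.214° − 42.224°| = 1.010°.

1.01°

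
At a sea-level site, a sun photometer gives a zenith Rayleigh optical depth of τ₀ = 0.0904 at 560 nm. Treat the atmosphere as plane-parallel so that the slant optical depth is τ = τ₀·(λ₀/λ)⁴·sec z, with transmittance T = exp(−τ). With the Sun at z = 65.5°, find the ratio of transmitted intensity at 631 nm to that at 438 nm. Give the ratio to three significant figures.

Airmass: sec 65.5° = 2.4114.
τ(631 nm) = 0.0904 × (560/631)⁴ × 2.4114 = 0.0904 × 0.6203 × 2.4114 = 0.1352.
τ(438 nm) = 0.0904 × (560/438)⁴ × 2.4114 = 0.0904 × 2.6721 × 2.4114 = 0.5825.
T(631)/T(438) = exp(τ_B − τ_A) = exp(0.4473) = 1.5640.

1.56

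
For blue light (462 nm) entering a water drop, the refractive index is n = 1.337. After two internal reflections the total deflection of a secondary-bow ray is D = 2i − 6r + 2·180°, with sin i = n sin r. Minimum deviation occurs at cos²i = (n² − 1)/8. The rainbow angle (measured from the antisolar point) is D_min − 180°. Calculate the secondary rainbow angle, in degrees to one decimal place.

cos²i = (1.78757 − 1)/8 = 0.09845; i = arccos(0.31376) = 71.714°.
sin r = sin 71.714°/1.337 = 0.71017; r = 45.249°.
D_min = 2·71.714° − 6·45.249° + 360° = 231.934°.
Rainbow angle = D_min − 180° = 51.934°.

51.9°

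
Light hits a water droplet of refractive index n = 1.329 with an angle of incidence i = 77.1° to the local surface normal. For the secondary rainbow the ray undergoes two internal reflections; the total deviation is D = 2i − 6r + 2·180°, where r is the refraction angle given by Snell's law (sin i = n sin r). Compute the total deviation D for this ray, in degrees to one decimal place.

231.1°

sin r = sin 77.1° / 1.329 = 0.9748/1.329 = 0.7335; r = 47.18°.
D = 2·77.1° − 6·47.18° + 2·180° = 154.20° − 283.06° + 360° = 231.14°.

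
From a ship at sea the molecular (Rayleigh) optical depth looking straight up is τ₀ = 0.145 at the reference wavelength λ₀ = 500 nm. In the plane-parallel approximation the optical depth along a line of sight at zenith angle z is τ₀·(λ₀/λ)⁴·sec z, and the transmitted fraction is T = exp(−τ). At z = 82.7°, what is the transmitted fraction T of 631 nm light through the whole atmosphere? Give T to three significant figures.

sec 82.7° = 7.8700.
τ = 0.145 × (500/631)⁴ × 7.8700 = 0.145 × 0.3942 × 7.8700 = 0.4499.
T = exp(−0.4499) = 0.6377.

0.638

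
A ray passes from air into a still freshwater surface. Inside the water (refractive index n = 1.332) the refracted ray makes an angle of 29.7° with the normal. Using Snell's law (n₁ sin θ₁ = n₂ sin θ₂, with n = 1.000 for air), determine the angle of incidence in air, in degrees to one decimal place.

Snell: sin θ_i = n · sin θ_r = 1.332 × sin 29.7° = 1.332 × 0.4955 = 0.6600.
θ_i = arcsin(0.6600) = 41.30°.

41.3°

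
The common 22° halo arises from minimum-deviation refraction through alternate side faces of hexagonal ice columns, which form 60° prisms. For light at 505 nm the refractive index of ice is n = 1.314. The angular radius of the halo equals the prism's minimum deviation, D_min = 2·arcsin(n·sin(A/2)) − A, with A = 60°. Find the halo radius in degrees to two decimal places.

22.14°

n·sin(A/2) = 1.314 × sin 30° = 1.314 × 0.5000 = 0.6570.
D_min = 2·arcsin(0.6570) − 60° = 2 × 41.071° − 60° = 22.143°.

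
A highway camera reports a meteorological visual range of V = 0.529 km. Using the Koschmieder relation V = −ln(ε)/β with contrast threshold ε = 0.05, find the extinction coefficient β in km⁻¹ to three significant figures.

β = −ln(0.05) / V = 2.996 / 0.529 = 5.6630 km⁻¹.

5.66 km⁻¹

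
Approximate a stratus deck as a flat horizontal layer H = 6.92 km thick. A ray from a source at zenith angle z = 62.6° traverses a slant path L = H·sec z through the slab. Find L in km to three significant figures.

sec z = 1/cos 62.6° = 2.1730.
L = 6.92 × 2.1730 = 15.037 km.

15.0 km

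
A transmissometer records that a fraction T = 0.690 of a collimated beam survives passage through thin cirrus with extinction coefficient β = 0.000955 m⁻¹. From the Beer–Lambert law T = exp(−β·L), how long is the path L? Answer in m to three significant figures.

389 m

Beer–Lambert: T = exp(−βL) ⇒ L = −ln(T)/β = −ln(0.690)/0.000955 = 0.3711/0.000955 = 388.5 m.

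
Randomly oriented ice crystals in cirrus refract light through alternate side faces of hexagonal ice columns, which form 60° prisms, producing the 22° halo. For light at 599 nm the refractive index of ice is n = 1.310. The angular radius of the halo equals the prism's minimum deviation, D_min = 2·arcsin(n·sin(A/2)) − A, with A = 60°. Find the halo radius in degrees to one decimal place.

21.8°

n·sin(A/2) = 1.310 × sin 30° = 1.310 × 0.5000 = 0.6550.
D_min = 2·arcsin(0.6550) − 60° = 2 × 40.920° − 60° = 21.839°.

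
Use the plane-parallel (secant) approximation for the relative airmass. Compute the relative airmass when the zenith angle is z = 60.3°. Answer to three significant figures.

X = sec z = 1/cos 60.3° = 1/0.4955 = 2.0183.

2.02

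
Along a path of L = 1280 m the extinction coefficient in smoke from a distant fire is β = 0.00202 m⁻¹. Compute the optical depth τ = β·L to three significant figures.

τ = β·L = 0.00202 × 1280 = 2.5856.

2.59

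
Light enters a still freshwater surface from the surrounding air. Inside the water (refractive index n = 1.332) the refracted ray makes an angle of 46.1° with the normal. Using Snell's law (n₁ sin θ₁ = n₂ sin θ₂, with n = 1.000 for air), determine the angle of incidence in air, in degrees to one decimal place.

Snell: sin θ_i = n · sin θ_r = 1.332 × sin 46.1° = 1.332 × 0.7206 = 0.9598.
θ_i = arcsin(0.9598) = 73.69°.

73.7°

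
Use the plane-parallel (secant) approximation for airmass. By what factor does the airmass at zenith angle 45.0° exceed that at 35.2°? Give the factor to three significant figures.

1.16

X(45.0°)/X(35.2°) = sec 45.0° / sec 35.2° = cos 35.2° / cos 45.0° = 0.8171/0.7071 = 1.1556.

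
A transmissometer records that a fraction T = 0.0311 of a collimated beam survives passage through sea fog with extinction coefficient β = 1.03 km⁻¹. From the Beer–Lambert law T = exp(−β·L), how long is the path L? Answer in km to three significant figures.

3.37 km

Beer–Lambert: T = exp(−βL) ⇒ L = −ln(T)/β = −ln(0.0311)/1.03 = 3.4705/1.03 = 3.369 km.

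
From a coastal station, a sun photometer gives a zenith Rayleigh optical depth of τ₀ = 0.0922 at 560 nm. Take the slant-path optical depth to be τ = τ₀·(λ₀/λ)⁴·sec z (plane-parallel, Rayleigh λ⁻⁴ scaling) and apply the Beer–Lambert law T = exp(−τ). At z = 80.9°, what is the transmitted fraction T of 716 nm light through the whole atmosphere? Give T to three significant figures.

0.804

sec 80.9° = 6.3228.
τ = 0.0922 × (560/716)⁴ × 6.3228 = 0.0922 × 0.3742 × 6.3228 = 0.2181.
T = exp(−0.2181) = 0.8040.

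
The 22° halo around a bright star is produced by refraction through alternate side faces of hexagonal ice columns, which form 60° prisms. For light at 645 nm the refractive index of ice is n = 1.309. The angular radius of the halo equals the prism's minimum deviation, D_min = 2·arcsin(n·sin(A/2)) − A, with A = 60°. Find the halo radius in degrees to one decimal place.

n·sin(A/2) = 1.309 × sin 30° = 1.309 × 0.5000 = 0.6545.
D_min = 2·arcsin(0.6545) − 60° = 2 × 40.882° − 60° = 21.763°.

21.8°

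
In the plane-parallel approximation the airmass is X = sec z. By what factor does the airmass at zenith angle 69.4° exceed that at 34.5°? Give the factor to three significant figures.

2.34

X(69.4°)/X(34.5°) = sec 69.4° / sec 34.5° = cos 34.5° / cos 69.4° = 0.8241/0.3518 = 2.3423.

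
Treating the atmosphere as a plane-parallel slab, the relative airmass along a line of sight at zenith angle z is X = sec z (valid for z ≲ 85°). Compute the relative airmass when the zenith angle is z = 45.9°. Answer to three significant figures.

X = sec z = 1/cos 45.9° = 1/0.6959 = 1.4370.

1.44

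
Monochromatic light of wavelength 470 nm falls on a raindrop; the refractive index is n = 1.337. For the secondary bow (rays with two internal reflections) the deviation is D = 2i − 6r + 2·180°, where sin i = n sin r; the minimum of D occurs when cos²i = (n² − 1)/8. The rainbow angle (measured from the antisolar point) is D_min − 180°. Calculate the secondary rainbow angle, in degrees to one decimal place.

51.9°

cos²i = (1.78757 − 1)/8 = 0.09845; i = arccos(0.31376) = 71.714°.
sin r = sin 71.714°/1.337 = 0.71017; r = 45.249°.
D_min = 2·71.714° − 6·45.249° + 360° = 231.934°.
Rainbow angle = D_min − 180° = 51.934°.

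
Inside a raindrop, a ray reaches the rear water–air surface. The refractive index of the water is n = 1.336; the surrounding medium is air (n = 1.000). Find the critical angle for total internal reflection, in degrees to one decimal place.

48.5°

sin θ_c = n_air / n = 1.000 / 1.336 = 0.7485.
θ_c = arcsin(0.7485) = 48.46°.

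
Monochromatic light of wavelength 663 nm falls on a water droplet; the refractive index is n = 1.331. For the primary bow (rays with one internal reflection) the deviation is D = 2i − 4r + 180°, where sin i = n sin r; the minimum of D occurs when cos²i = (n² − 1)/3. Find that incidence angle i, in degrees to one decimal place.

cos²i = (1.331² − 1)/3 = (1.77156 − 1)/3 = 0.25719.
cos i = 0.50714, so i = 59.527°.

59.5°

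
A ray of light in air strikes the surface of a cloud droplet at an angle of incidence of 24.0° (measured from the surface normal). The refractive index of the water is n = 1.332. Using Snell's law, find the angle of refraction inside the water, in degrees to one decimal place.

17.8°

Snell: sin θ_r = sin θ_i / n = sin 24.0° / 1.332 = 0.4067 / 1.332 = 0.3054.
θ_r = arcsin(0.3054) = 17.78°.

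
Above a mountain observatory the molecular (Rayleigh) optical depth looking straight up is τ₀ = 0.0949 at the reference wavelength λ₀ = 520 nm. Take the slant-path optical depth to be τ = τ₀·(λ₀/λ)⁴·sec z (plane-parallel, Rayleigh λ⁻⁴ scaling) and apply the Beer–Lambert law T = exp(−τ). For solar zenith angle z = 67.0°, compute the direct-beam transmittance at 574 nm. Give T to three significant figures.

0.849

sec 67.0° = 2.5593.
τ = 0.0949 × (520/574)⁴ × 2.5593 = 0.0949 × 0.6735 × 2.5593 = 0.1636.
T = exp(−0.1636) = 0.8491.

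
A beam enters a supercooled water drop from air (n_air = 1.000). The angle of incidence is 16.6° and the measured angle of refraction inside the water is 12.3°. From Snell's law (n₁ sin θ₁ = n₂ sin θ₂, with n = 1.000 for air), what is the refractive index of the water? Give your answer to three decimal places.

n = sin θ_i / sin θ_r = sin 16.6° / sin 12.3° = 0.2857 / 0.2130 = 1.3411.

1.341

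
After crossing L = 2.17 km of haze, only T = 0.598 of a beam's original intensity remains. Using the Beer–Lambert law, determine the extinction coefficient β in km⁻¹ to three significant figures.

0.237 km⁻¹

Beer–Lambert: T = exp(−βL) ⇒ β = −ln(T)/L = −ln(0.598)/2.17 = 0.5142/2.17 = 0.2369 km⁻¹.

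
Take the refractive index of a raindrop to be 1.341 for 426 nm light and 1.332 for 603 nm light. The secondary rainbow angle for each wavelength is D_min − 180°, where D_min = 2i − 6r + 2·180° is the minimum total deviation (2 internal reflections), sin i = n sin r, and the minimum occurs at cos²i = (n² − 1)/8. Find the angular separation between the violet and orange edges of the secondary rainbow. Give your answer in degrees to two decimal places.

2.34°

At 426 nm (n = 1.341): cos²i = 0.09979 → i = 71.586°, r = 45.034°, D_min = 232.966°, rainbow angle = 52.966°.
At 603 nm (n = 1.332): cos²i = 0.09678 → i = 71.875°, r = 45.520°, D_min = 230.628°, rainbow angle = 50.628°.
Angular width = |52.966° − 50.628°| = 2.337°.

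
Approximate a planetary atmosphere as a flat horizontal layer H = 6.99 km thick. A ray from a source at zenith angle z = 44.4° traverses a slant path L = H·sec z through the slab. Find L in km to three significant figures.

9.78 km

sec z = 1/cos 44.4° = 1.3996.
L = 6.99 × 1.3996 = 9.783 km.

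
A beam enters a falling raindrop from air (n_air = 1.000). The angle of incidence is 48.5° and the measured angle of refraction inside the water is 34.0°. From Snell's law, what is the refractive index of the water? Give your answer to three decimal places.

1.339

n = sin θ_i / sin θ_r = sin 48.5° / sin 34.0° = 0.7490 / 0.5592 = 1.3394.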